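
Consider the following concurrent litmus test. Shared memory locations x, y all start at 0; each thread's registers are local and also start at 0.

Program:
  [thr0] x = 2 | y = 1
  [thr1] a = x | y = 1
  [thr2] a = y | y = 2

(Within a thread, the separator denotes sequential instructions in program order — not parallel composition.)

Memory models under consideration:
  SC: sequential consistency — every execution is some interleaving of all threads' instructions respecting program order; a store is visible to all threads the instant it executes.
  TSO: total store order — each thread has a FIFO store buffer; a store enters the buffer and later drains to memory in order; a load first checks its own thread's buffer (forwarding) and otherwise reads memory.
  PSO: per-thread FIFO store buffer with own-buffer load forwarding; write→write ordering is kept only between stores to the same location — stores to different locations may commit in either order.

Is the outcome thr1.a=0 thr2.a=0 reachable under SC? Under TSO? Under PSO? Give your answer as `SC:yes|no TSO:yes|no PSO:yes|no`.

outcome vector order: (thr1.a,thr2.a)
SC: 4 outcomes — {00 01 20 21}
TSO: 4 outcomes — {00 01 20 21}
PSO: 4 outcomes — {00 01 20 21}
target 00 ∈ {SC,TSO,PSO}

SC:yes TSO:yes PSO:yes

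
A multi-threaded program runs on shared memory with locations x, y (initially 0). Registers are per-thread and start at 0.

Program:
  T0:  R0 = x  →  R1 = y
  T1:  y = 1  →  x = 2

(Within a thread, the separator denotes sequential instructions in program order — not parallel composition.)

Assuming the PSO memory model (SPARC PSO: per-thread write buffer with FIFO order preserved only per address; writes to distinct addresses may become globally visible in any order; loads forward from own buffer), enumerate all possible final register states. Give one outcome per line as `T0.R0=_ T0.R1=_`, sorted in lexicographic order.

T0.R0=0 T0.R1=0
T0.R0=0 T0.R1=1
T0.R0=2 T0.R1=0
T0.R0=2 T0.R1=1

outcome vector order: (T0.R0,T0.R1)
|PSO outcomes| = 4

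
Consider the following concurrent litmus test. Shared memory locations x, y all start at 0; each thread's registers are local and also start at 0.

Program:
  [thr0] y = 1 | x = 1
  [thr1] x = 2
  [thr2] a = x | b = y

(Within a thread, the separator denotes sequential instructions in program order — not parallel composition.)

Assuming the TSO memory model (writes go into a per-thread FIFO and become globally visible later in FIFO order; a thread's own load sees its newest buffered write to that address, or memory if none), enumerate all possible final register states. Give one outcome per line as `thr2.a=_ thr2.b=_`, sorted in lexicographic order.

outcome vector order: (thr2.a,thr2.b)
|TSO outcomes| = 5

thr2.a=0 thr2.b=0
thr2.a=0 thr2.b=1
thr2.a=1 thr2.b=1
thr2.a=2 thr2.b=0
thr2.a=2 thr2.b=1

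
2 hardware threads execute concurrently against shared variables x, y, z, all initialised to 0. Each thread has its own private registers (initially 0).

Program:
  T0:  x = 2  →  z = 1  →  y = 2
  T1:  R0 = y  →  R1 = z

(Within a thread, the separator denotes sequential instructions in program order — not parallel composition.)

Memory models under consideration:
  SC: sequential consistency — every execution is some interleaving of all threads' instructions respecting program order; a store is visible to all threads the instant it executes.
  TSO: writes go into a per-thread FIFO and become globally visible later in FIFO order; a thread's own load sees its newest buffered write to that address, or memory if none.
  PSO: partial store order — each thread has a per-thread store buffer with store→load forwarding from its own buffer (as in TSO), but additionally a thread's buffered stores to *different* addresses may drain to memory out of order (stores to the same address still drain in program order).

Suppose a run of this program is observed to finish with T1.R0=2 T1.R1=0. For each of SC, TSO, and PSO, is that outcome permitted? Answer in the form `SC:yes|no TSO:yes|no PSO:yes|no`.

outcome vector order: (T1.R0,T1.R1)
[SC] allowed = {00; 01; 21}
[TSO] allowed = {00; 01; 21}
[PSO] allowed = {00; 01; 20; 21}
target 20 ∈ {PSO}

SC:no TSO:no PSO:yes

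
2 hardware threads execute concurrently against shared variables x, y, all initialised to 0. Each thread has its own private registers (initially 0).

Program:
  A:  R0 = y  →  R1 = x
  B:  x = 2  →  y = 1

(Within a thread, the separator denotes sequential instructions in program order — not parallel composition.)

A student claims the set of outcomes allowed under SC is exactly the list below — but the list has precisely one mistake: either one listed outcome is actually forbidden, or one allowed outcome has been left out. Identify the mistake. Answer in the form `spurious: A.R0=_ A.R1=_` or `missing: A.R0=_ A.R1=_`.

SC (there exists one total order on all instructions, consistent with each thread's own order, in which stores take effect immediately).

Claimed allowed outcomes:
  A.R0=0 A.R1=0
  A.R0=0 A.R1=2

missing: A.R0=1 A.R1=2

outcome vector order: (A.R0,A.R1)
under SC → <0 0>; <0 2>; <1 2>
SC∖claimed = {<1 2>}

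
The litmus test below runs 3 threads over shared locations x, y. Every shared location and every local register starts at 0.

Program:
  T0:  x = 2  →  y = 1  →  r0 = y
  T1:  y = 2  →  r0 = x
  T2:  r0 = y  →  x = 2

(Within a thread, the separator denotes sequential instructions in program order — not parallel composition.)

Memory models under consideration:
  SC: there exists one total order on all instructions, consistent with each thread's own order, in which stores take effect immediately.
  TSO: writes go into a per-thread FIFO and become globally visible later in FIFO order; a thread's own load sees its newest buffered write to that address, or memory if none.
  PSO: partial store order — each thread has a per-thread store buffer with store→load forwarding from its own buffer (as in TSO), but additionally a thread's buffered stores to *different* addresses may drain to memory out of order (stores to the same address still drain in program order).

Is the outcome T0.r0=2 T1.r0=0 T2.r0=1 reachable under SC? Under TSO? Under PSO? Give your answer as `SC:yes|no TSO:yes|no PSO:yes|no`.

outcome vector order: (T0.r0,T1.r0,T2.r0)
under SC → <1 0 0>, <1 0 1>, <1 0 2>, <1 2 0>, <1 2 1>, <1 2 2>, <2 2 0>, <2 2 1>, <2 2 2>
under TSO → <1 0 0>, <1 0 1>, <1 0 2>, <1 2 0>, <1 2 1>, <1 2 2>, <2 0 0>, <2 0 1>, <2 0 2>, <2 2 0>, <2 2 1>, <2 2 2>
under PSO → <1 0 0>, <1 0 1>, <1 0 2>, <1 2 0>, <1 2 1>, <1 2 2>, <2 0 0>, <2 0 1>, <2 0 2>, <2 2 0>, <2 2 1>, <2 2 2>
target <2 0 1> ∈ {TSO,PSO}

SC:no TSO:yes PSO:yes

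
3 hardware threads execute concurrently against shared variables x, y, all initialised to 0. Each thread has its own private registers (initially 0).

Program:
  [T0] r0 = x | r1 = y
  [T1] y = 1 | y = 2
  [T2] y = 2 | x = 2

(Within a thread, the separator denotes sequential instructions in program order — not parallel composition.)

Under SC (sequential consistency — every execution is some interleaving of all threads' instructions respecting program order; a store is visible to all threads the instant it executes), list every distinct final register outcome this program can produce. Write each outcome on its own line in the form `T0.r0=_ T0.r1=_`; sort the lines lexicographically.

outcome vector order: (T0.r0,T0.r1)
|SC outcomes| = 5

T0.r0=0 T0.r1=0
T0.r0=0 T0.r1=1
T0.r0=0 T0.r1=2
T0.r0=2 T0.r1=1
T0.r0=2 T0.r1=2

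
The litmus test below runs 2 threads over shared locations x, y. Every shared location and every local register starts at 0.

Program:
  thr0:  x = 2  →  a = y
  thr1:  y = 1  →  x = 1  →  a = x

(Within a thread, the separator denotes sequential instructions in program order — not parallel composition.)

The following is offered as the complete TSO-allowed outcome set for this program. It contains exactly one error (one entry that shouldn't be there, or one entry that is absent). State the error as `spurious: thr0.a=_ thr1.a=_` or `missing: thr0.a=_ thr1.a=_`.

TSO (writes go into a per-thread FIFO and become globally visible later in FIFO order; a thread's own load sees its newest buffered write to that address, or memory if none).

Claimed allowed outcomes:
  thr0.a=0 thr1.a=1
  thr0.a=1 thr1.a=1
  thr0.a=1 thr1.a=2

missing: thr0.a=0 thr1.a=2

outcome vector order: (thr0.a,thr1.a)
TSO (4): <0 1> <0 2> <1 1> <1 2>
TSO∖claimed = {<0 2>}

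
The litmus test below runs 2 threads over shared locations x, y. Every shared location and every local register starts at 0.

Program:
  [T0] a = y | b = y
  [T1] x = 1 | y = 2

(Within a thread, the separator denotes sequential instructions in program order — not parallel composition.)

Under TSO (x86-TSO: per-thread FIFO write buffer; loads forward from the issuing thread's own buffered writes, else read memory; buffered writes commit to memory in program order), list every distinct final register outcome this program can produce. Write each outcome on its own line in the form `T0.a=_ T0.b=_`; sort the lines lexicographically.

outcome vector order: (T0.a,T0.b)
|TSO outcomes| = 3

T0.a=0 T0.b=0
T0.a=0 T0.b=2
T0.a=2 T0.b=2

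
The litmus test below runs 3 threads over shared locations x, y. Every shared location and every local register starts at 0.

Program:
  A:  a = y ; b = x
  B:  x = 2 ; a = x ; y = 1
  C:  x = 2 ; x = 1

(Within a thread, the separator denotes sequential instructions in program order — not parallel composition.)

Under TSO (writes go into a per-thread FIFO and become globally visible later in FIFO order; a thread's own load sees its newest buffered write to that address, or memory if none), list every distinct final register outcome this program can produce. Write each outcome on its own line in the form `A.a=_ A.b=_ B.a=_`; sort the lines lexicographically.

A.a=0 A.b=0 B.a=1
A.a=0 A.b=0 B.a=2
A.a=0 A.b=1 B.a=1
A.a=0 A.b=1 B.a=2
A.a=0 A.b=2 B.a=1
A.a=0 A.b=2 B.a=2
A.a=1 A.b=1 B.a=1
A.a=1 A.b=1 B.a=2
A.a=1 A.b=2 B.a=2

outcome vector order: (A.a,A.b,B.a)
|TSO outcomes| = 9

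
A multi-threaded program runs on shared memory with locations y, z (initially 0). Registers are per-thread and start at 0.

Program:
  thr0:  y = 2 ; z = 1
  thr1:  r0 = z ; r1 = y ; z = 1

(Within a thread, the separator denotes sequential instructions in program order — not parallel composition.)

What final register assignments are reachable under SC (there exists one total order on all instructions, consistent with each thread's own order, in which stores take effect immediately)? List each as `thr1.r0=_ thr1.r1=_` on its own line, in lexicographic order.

outcome vector order: (thr1.r0,thr1.r1)
|SC outcomes| = 3

thr1.r0=0 thr1.r1=0
thr1.r0=0 thr1.r1=2
thr1.r0=1 thr1.r1=2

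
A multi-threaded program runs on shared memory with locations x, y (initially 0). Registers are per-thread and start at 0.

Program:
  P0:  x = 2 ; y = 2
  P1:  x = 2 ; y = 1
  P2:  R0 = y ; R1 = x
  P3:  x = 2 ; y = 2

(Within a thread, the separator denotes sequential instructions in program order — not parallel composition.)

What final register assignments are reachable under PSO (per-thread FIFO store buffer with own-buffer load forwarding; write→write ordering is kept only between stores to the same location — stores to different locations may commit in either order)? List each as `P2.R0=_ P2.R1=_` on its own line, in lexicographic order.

outcome vector order: (P2.R0,P2.R1)
|PSO outcomes| = 6

P2.R0=0 P2.R1=0
P2.R0=0 P2.R1=2
P2.R0=1 P2.R1=0
P2.R0=1 P2.R1=2
P2.R0=2 P2.R1=0
P2.R0=2 P2.R1=2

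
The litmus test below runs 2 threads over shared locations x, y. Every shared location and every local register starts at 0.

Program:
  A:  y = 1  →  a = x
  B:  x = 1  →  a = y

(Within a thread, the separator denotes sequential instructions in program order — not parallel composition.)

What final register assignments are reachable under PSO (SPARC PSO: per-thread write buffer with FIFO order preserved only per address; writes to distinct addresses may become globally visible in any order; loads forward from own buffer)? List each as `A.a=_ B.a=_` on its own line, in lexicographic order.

A.a=0 B.a=0
A.a=0 B.a=1
A.a=1 B.a=0
A.a=1 B.a=1

outcome vector order: (A.a,B.a)
|PSO outcomes| = 4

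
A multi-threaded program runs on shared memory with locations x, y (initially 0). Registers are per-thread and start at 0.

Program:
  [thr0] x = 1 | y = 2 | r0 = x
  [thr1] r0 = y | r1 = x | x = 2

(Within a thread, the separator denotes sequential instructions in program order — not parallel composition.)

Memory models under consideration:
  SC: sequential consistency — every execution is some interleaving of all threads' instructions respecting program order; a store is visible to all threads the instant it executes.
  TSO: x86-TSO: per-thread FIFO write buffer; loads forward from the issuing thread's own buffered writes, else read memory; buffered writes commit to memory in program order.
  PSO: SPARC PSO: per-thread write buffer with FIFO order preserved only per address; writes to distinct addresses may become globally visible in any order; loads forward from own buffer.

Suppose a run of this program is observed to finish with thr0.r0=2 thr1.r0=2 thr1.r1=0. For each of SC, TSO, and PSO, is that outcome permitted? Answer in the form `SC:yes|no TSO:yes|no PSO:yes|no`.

outcome vector order: (thr0.r0,thr1.r0,thr1.r1)
[SC] allowed = {100, 101, 121, 200, 201, 221}
[TSO] allowed = {100, 101, 121, 200, 201, 221}
[PSO] allowed = {100, 101, 120, 121, 200, 201, 220, 221}
target 220 ∈ {PSO}

SC:no TSO:no PSO:yes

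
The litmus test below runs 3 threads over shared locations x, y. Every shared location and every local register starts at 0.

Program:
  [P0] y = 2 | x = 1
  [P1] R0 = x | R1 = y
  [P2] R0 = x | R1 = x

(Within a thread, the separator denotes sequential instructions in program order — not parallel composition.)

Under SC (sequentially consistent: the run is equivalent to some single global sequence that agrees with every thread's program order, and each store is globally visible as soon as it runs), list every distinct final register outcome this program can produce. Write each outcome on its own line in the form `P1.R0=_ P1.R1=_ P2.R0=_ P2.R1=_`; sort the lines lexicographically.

P1.R0=0 P1.R1=0 P2.R0=0 P2.R1=0
P1.R0=0 P1.R1=0 P2.R0=0 P2.R1=1
P1.R0=0 P1.R1=0 P2.R0=1 P2.R1=1
P1.R0=0 P1.R1=2 P2.R0=0 P2.R1=0
P1.R0=0 P1.R1=2 P2.R0=0 P2.R1=1
P1.R0=0 P1.R1=2 P2.R0=1 P2.R1=1
P1.R0=1 P1.R1=2 P2.R0=0 P2.R1=0
P1.R0=1 P1.R1=2 P2.R0=0 P2.R1=1
P1.R0=1 P1.R1=2 P2.R0=1 P2.R1=1

outcome vector order: (P1.R0,P1.R1,P2.R0,P2.R1)
|SC outcomes| = 9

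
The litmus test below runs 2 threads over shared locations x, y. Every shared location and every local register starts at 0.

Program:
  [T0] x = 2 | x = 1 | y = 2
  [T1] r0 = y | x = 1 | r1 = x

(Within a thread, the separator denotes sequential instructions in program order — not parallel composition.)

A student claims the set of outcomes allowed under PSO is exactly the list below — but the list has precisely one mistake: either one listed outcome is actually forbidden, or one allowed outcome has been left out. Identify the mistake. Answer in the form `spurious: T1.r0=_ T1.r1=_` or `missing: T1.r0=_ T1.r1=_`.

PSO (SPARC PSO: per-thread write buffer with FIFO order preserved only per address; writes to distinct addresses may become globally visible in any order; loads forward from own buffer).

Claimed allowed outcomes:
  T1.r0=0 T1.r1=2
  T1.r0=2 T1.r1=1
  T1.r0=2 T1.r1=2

outcome vector order: (T1.r0,T1.r1)
PSO: 4 outcomes — {01 02 21 22}
PSO∖claimed = {01}

missing: T1.r0=0 T1.r1=1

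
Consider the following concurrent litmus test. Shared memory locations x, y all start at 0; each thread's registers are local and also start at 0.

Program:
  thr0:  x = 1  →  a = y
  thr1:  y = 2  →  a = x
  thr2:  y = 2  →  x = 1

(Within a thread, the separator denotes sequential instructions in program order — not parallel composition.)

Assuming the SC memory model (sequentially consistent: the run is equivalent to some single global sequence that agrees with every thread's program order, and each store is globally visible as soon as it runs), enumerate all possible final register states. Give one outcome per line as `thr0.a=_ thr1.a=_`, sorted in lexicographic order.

thr0.a=0 thr1.a=1
thr0.a=2 thr1.a=0
thr0.a=2 thr1.a=1

outcome vector order: (thr0.a,thr1.a)
|SC outcomes| = 3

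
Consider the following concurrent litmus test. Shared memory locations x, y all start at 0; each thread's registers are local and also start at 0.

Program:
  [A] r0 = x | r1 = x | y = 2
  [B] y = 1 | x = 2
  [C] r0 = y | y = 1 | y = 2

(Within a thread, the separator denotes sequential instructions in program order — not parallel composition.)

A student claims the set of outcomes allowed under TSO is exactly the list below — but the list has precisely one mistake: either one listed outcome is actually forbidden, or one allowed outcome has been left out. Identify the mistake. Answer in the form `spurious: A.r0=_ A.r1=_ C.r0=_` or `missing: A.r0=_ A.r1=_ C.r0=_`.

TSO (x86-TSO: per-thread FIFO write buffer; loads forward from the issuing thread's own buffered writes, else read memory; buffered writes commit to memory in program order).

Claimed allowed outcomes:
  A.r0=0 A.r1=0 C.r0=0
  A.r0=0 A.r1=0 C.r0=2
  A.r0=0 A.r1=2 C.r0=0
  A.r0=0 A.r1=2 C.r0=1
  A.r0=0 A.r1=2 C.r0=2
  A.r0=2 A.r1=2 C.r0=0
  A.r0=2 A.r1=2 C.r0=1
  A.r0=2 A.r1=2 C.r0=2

outcome vector order: (A.r0,A.r1,C.r0)
under TSO → 000, 001, 002, 020, 021, 022, 220, 221, 222
TSO∖claimed = {001}

missing: A.r0=0 A.r1=0 C.r0=1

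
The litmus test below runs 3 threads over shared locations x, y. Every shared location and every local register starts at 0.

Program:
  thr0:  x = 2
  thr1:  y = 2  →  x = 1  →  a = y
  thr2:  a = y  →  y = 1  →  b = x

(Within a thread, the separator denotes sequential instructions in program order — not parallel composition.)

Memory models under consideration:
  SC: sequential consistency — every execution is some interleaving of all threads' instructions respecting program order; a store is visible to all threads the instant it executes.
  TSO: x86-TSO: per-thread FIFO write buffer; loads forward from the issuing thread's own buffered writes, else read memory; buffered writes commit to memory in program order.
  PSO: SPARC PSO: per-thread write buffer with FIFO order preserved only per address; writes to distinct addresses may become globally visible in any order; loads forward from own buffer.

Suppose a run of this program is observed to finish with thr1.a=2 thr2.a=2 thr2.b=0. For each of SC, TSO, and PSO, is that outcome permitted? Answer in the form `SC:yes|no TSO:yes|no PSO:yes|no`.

outcome vector order: (thr1.a,thr2.a,thr2.b)
SC: 11 outcomes — {(1,0,0); (1,0,1); (1,0,2); (1,2,0); (1,2,1); (1,2,2); (2,0,0); (2,0,1); (2,0,2); (2,2,1); (2,2,2)}
TSO: 12 outcomes — {(1,0,0); (1,0,1); (1,0,2); (1,2,0); (1,2,1); (1,2,2); (2,0,0); (2,0,1); (2,0,2); (2,2,0); (2,2,1); (2,2,2)}
PSO: 12 outcomes — {(1,0,0); (1,0,1); (1,0,2); (1,2,0); (1,2,1); (1,2,2); (2,0,0); (2,0,1); (2,0,2); (2,2,0); (2,2,1); (2,2,2)}
target (2,2,0) ∈ {TSO,PSO}

SC:no TSO:yes PSO:yes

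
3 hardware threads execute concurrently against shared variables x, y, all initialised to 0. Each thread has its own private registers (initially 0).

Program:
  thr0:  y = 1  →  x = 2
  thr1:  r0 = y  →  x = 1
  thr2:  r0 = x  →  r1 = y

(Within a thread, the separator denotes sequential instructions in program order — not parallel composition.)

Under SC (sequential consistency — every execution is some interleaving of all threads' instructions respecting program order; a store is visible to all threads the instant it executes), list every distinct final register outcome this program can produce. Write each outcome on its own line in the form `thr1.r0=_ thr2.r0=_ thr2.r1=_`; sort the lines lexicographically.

outcome vector order: (thr1.r0,thr2.r0,thr2.r1)
|SC outcomes| = 9

thr1.r0=0 thr2.r0=0 thr2.r1=0
thr1.r0=0 thr2.r0=0 thr2.r1=1
thr1.r0=0 thr2.r0=1 thr2.r1=0
thr1.r0=0 thr2.r0=1 thr2.r1=1
thr1.r0=0 thr2.r0=2 thr2.r1=1
thr1.r0=1 thr2.r0=0 thr2.r1=0
thr1.r0=1 thr2.r0=0 thr2.r1=1
thr1.r0=1 thr2.r0=1 thr2.r1=1
thr1.r0=1 thr2.r0=2 thr2.r1=1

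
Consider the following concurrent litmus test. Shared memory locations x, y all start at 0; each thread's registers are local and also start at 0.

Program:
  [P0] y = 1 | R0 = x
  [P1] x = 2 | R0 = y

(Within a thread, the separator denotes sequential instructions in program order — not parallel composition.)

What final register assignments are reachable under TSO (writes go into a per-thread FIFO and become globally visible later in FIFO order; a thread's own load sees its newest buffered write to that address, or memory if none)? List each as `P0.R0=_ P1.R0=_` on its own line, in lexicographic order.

outcome vector order: (P0.R0,P1.R0)
|TSO outcomes| = 4

P0.R0=0 P1.R0=0
P0.R0=0 P1.R0=1
P0.R0=2 P1.R0=0
P0.R0=2 P1.R0=1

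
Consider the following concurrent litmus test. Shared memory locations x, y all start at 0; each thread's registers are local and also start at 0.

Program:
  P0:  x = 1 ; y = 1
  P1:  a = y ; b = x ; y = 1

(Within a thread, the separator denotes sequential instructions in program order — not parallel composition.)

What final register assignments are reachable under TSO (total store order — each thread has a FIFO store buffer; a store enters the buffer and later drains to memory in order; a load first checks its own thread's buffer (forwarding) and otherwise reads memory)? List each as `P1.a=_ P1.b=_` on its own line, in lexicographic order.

outcome vector order: (P1.a,P1.b)
|TSO outcomes| = 3

P1.a=0 P1.b=0
P1.a=0 P1.b=1
P1.a=1 P1.b=1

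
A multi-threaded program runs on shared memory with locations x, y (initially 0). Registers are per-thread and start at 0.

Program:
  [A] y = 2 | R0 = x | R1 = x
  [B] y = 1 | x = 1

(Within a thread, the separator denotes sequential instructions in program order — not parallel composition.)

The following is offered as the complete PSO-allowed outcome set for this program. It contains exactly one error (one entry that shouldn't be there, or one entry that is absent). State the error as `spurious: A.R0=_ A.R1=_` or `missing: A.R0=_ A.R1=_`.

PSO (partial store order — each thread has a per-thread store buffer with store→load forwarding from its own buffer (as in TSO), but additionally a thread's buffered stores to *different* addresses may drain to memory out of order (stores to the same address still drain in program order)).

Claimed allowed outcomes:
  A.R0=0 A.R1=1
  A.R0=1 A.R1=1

outcome vector order: (A.R0,A.R1)
under PSO → 00 01 11
PSO∖claimed = {00}

missing: A.R0=0 A.R1=0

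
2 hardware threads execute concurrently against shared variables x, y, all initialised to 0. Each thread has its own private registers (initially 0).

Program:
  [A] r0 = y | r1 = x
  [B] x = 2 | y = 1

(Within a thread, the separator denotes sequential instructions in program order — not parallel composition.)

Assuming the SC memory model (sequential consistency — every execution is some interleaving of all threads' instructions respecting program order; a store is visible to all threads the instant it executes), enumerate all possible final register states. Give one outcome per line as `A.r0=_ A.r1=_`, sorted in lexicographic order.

outcome vector order: (A.r0,A.r1)
|SC outcomes| = 3

A.r0=0 A.r1=0
A.r0=0 A.r1=2
A.r0=1 A.r1=2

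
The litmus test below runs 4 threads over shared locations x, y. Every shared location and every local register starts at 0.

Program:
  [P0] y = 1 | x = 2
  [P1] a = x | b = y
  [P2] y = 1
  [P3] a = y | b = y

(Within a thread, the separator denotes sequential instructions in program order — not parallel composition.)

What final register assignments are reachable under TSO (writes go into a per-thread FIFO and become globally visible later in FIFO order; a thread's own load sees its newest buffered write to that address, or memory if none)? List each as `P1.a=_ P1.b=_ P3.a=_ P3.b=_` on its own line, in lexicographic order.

P1.a=0 P1.b=0 P3.a=0 P3.b=0
P1.a=0 P1.b=0 P3.a=0 P3.b=1
P1.a=0 P1.b=0 P3.a=1 P3.b=1
P1.a=0 P1.b=1 P3.a=0 P3.b=0
P1.a=0 P1.b=1 P3.a=0 P3.b=1
P1.a=0 P1.b=1 P3.a=1 P3.b=1
P1.a=2 P1.b=1 P3.a=0 P3.b=0
P1.a=2 P1.b=1 P3.a=0 P3.b=1
P1.a=2 P1.b=1 P3.a=1 P3.b=1

outcome vector order: (P1.a,P1.b,P3.a,P3.b)
|TSO outcomes| = 9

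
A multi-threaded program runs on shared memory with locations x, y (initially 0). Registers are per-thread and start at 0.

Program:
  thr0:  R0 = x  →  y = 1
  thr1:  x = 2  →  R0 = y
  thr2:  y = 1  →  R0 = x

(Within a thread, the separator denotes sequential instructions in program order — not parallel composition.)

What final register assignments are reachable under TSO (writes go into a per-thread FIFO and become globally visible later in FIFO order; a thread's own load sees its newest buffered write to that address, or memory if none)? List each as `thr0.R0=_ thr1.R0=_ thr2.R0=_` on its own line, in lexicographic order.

outcome vector order: (thr0.R0,thr1.R0,thr2.R0)
|TSO outcomes| = 8

thr0.R0=0 thr1.R0=0 thr2.R0=0
thr0.R0=0 thr1.R0=0 thr2.R0=2
thr0.R0=0 thr1.R0=1 thr2.R0=0
thr0.R0=0 thr1.R0=1 thr2.R0=2
thr0.R0=2 thr1.R0=0 thr2.R0=0
thr0.R0=2 thr1.R0=0 thr2.R0=2
thr0.R0=2 thr1.R0=1 thr2.R0=0
thr0.R0=2 thr1.R0=1 thr2.R0=2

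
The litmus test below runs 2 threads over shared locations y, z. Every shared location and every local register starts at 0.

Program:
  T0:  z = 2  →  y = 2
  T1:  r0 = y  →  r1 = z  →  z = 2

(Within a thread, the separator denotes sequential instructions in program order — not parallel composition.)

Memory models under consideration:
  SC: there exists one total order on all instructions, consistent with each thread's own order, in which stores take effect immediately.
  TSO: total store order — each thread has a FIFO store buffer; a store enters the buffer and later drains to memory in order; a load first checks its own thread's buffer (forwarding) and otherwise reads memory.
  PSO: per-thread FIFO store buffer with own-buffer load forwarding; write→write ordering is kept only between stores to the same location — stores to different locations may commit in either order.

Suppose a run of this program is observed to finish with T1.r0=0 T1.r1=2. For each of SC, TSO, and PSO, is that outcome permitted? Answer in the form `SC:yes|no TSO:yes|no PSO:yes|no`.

SC:yes TSO:yes PSO:yes

outcome vector order: (T1.r0,T1.r1)
under SC → 0/0; 0/2; 2/2
under TSO → 0/0; 0/2; 2/2
under PSO → 0/0; 0/2; 2/0; 2/2
target 0/2 ∈ {SC,TSO,PSO}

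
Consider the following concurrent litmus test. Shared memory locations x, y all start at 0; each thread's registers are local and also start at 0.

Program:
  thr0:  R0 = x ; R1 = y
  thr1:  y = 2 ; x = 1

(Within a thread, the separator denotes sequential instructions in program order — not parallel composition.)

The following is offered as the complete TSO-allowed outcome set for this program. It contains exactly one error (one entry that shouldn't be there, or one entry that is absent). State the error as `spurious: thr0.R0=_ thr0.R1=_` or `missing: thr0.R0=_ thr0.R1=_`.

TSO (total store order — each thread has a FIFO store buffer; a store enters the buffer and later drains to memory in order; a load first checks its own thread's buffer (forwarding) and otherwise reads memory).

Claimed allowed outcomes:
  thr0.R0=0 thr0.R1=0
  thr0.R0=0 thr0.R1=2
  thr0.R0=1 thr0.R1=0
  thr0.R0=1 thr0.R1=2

outcome vector order: (thr0.R0,thr0.R1)
[TSO] allowed = {<0 0> <0 2> <1 2>}
claimed∖TSO = {<1 0>}

spurious: thr0.R0=1 thr0.R1=0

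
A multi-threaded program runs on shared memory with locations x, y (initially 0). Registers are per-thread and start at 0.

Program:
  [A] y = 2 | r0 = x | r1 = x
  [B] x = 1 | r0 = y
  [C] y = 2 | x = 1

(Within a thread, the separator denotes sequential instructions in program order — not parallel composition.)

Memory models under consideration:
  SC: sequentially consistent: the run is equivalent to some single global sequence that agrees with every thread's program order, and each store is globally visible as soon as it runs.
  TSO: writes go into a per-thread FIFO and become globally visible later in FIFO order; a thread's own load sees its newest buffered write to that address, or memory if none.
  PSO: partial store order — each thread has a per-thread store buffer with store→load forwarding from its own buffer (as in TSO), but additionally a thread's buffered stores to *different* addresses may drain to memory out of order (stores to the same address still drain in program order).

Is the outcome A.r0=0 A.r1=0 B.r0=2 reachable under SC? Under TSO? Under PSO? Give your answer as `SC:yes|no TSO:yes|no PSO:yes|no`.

outcome vector order: (A.r0,A.r1,B.r0)
[SC] allowed = {002; 012; 110; 112}
[TSO] allowed = {000; 002; 010; 012; 110; 112}
[PSO] allowed = {000; 002; 010; 012; 110; 112}
target 002 ∈ {SC,TSO,PSO}

SC:yes TSO:yes PSO:yes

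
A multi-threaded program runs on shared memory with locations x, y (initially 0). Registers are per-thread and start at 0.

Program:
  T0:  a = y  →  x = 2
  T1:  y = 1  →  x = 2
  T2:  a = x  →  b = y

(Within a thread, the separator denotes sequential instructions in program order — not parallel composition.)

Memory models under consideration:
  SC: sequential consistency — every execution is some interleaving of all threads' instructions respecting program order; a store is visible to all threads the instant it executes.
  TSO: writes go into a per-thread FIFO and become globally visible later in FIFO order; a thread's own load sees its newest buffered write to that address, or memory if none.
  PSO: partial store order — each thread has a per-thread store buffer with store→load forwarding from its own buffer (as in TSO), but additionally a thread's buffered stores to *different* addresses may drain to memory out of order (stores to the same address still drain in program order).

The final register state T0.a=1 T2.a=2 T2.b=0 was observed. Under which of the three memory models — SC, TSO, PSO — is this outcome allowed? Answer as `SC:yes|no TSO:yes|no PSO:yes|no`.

outcome vector order: (T0.a,T2.a,T2.b)
under SC → <0 0 0>; <0 0 1>; <0 2 0>; <0 2 1>; <1 0 0>; <1 0 1>; <1 2 1>
under TSO → <0 0 0>; <0 0 1>; <0 2 0>; <0 2 1>; <1 0 0>; <1 0 1>; <1 2 1>
under PSO → <0 0 0>; <0 0 1>; <0 2 0>; <0 2 1>; <1 0 0>; <1 0 1>; <1 2 0>; <1 2 1>
target <1 2 0> ∈ {PSO}

SC:no TSO:no PSO:yes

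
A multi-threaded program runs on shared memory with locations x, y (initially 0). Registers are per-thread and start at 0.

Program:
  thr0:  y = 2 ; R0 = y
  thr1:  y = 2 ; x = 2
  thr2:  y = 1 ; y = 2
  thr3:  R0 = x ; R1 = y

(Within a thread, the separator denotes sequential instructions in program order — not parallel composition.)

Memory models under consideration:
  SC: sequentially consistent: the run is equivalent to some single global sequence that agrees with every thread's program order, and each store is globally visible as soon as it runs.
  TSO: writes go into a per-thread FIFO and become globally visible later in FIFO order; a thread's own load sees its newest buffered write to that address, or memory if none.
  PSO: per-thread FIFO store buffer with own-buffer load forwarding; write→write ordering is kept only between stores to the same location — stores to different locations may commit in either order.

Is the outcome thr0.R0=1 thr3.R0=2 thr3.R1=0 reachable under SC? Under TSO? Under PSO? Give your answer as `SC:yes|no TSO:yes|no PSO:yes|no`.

SC:no TSO:no PSO:yes

outcome vector order: (thr0.R0,thr3.R0,thr3.R1)
SC (10): 1/0/0 1/0/1 1/0/2 1/2/1 1/2/2 2/0/0 2/0/1 2/0/2 2/2/1 2/2/2
TSO (10): 1/0/0 1/0/1 1/0/2 1/2/1 1/2/2 2/0/0 2/0/1 2/0/2 2/2/1 2/2/2
PSO (12): 1/0/0 1/0/1 1/0/2 1/2/0 1/2/1 1/2/2 2/0/0 2/0/1 2/0/2 2/2/0 2/2/1 2/2/2
target 1/2/0 ∈ {PSO}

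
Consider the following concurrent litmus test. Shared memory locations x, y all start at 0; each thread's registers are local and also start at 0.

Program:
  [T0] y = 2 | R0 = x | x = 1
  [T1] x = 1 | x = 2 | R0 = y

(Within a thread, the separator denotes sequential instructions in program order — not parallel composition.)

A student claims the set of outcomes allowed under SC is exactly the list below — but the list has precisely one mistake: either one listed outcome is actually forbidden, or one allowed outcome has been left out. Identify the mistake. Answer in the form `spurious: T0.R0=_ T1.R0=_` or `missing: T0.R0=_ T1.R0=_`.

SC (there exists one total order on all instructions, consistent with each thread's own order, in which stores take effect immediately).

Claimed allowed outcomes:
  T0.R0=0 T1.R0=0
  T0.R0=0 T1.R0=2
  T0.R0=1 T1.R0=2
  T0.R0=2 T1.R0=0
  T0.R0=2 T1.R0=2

spurious: T0.R0=0 T1.R0=0

outcome vector order: (T0.R0,T1.R0)
under SC → 0/2 1/2 2/0 2/2
claimed∖SC = {0/0}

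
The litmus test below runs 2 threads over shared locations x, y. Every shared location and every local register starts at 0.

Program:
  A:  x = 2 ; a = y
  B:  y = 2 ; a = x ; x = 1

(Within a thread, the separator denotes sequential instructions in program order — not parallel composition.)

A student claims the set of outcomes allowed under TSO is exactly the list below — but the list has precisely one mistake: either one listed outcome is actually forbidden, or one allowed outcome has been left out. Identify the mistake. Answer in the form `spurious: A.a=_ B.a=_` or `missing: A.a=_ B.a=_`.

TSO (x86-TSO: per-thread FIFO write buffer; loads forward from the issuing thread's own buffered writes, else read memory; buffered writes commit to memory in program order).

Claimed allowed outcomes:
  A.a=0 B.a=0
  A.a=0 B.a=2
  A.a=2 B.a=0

missing: A.a=2 B.a=2

outcome vector order: (A.a,B.a)
TSO (4): 0/0 0/2 2/0 2/2
TSO∖claimed = {2/2}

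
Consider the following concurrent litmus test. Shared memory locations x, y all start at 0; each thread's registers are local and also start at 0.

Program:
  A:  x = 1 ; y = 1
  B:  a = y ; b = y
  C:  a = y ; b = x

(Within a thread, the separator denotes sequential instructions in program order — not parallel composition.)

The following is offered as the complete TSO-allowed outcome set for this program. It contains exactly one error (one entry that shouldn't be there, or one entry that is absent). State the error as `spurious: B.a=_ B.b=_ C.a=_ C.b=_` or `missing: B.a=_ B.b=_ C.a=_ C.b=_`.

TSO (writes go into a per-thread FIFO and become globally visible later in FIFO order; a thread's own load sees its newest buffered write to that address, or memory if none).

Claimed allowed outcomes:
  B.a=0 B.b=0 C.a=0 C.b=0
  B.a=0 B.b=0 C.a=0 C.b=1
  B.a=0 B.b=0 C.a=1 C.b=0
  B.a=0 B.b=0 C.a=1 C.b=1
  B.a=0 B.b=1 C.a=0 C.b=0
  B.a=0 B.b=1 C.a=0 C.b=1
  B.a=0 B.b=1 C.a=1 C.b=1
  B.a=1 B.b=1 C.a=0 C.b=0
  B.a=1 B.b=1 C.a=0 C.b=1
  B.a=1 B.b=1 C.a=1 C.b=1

outcome vector order: (B.a,B.b,C.a,C.b)
[TSO] allowed = {<0 0 0 0>, <0 0 0 1>, <0 0 1 1>, <0 1 0 0>, <0 1 0 1>, <0 1 1 1>, <1 1 0 0>, <1 1 0 1>, <1 1 1 1>}
claimed∖TSO = {<0 0 1 0>}

spurious: B.a=0 B.b=0 C.a=1 C.b=0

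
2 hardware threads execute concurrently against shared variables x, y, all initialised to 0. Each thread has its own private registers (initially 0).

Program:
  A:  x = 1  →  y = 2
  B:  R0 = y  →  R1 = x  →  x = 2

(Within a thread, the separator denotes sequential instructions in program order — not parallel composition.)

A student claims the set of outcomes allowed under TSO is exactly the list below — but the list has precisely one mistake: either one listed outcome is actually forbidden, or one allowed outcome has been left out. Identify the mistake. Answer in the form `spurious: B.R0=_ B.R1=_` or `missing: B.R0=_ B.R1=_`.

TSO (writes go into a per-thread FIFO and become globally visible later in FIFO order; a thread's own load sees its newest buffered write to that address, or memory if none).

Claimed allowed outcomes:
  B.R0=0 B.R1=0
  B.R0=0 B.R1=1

outcome vector order: (B.R0,B.R1)
under TSO → (0,0) (0,1) (2,1)
TSO∖claimed = {(2,1)}

missing: B.R0=2 B.R1=1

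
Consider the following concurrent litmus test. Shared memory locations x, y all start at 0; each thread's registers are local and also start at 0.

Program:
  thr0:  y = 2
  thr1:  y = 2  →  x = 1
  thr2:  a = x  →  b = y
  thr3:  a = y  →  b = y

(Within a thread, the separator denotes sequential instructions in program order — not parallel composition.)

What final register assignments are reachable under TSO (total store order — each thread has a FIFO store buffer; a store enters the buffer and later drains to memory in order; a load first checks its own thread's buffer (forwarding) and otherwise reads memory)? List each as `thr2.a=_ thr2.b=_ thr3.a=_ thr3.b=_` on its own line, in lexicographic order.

thr2.a=0 thr2.b=0 thr3.a=0 thr3.b=0
thr2.a=0 thr2.b=0 thr3.a=0 thr3.b=2
thr2.a=0 thr2.b=0 thr3.a=2 thr3.b=2
thr2.a=0 thr2.b=2 thr3.a=0 thr3.b=0
thr2.a=0 thr2.b=2 thr3.a=0 thr3.b=2
thr2.a=0 thr2.b=2 thr3.a=2 thr3.b=2
thr2.a=1 thr2.b=2 thr3.a=0 thr3.b=0
thr2.a=1 thr2.b=2 thr3.a=0 thr3.b=2
thr2.a=1 thr2.b=2 thr3.a=2 thr3.b=2

outcome vector order: (thr2.a,thr2.b,thr3.a,thr3.b)
|TSO outcomes| = 9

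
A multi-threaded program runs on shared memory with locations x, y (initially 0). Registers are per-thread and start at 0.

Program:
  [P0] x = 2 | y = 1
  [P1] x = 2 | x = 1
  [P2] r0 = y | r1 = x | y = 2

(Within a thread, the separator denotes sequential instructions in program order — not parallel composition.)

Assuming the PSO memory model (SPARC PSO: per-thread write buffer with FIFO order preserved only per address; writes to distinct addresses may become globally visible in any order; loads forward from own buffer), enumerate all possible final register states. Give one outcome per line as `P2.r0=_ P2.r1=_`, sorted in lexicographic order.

P2.r0=0 P2.r1=0
P2.r0=0 P2.r1=1
P2.r0=0 P2.r1=2
P2.r0=1 P2.r1=0
P2.r0=1 P2.r1=1
P2.r0=1 P2.r1=2

outcome vector order: (P2.r0,P2.r1)
|PSO outcomes| = 6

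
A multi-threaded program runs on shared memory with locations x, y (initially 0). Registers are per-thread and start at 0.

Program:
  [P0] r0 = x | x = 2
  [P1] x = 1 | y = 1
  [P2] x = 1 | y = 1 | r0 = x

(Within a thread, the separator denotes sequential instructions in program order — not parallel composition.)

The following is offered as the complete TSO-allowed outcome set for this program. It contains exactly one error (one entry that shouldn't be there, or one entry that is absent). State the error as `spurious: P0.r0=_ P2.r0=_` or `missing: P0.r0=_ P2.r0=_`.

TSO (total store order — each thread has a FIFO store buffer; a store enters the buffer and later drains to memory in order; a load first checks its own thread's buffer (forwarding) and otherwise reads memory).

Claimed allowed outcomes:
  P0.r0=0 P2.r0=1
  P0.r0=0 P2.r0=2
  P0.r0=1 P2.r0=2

outcome vector order: (P0.r0,P2.r0)
TSO (4): 01 02 11 12
TSO∖claimed = {11}

missing: P0.r0=1 P2.r0=1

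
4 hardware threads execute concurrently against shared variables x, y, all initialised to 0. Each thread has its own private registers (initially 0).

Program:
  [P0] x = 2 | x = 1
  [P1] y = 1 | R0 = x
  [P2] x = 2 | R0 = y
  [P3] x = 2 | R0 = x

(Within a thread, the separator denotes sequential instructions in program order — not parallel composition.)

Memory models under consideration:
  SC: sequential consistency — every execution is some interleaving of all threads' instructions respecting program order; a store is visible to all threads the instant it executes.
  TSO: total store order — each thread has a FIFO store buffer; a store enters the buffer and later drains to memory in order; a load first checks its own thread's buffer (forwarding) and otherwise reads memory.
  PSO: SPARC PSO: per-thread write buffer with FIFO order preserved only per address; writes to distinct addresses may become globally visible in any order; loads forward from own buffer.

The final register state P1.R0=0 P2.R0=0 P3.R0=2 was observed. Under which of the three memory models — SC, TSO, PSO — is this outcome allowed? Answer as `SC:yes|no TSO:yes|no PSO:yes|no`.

outcome vector order: (P1.R0,P2.R0,P3.R0)
under SC → 011; 012; 101; 102; 111; 112; 201; 202; 211; 212
under TSO → 001; 002; 011; 012; 101; 102; 111; 112; 201; 202; 211; 212
under PSO → 001; 002; 011; 012; 101; 102; 111; 112; 201; 202; 211; 212
target 002 ∈ {TSO,PSO}

SC:no TSO:yes PSO:yes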